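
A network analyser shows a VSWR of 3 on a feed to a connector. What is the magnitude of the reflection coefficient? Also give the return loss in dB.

|Γ| = (S − 1)/(S + 1) = (3 − 1)/(3 + 1) = 2/4
RL = −20·log₁₀|Γ| = −20·log₁₀(0.5)

|Γ| ≈ 0.5; return loss ≈ 6.02 dB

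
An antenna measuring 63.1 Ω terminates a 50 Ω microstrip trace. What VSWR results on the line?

Γ = (63.1 − 50)/(63.1 + 50) = 0.116
VSWR = (1 + 0.116)/(1 − 0.116)

VSWR ≈ 1.26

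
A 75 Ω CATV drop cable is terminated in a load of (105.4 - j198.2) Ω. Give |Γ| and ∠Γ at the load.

Γ = (Z_L − Z_0)/(Z_L + Z_0) = (30.4 − j198.2)/(180.4 − j198.2)
|Γ| = 201/268 = 0.748

Γ ≈ 0.748 ∠ -33.6°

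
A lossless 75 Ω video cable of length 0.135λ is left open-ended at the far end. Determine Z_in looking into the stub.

βl = 2π × 0.135 = 48.6°
tan(βl) = 1.13
For an open-ended stub, Z_in = −jZ_0·cot(βl) = −jZ_0/tan(βl)

Z_in ≈ −j66.1 Ω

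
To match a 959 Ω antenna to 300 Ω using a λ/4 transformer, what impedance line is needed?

Z_qwt ≈ 536 Ω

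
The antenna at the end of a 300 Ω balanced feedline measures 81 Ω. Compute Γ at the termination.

Γ = -0.575

Γ = (Z_L − Z_0)/(Z_L + Z_0) = (81 − 300)/(81 + 300) = -219/381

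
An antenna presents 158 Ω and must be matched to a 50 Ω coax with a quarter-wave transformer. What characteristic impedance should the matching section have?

Z_qwt = √(Z_0·R_L) = √(50 × 158) = √7900

Z_qwt ≈ 88.9 Ω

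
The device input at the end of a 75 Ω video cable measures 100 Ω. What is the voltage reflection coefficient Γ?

Γ = 0.143

Γ = (Z_L − Z_0)/(Z_L + Z_0) = (100 − 75)/(100 + 75) = 25/175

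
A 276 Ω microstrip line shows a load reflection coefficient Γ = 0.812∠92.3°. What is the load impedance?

Z_L = Z_0·(1 + Γ)/(1 − Γ) = 276·(0.967 + j0.811)/(1.03 − j0.811)

Z_L ≈ 54.5 + j260 Ω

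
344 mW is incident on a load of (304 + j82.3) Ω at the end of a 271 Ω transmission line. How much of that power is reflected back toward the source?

|Γ| = |(33 + j82.3)/(575 + j82.3)| = 0.153
|Γ|² = 0.0233
P_refl = |Γ|²·P_inc = 8.02 mW, P_del = (1 − |Γ|²)·P_inc = 336 mW

P_reflected ≈ 8.02 mW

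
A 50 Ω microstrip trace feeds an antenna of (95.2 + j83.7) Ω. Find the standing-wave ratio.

Γ = (Z_L − Z_0)/(Z_L + Z_0) = (45.2 + j83.7)/(145.2 + j83.7)
|Γ| = 95.1/168 = 0.568
VSWR = (1 + |Γ|)/(1 − |Γ|) = 1.57/0.432

VSWR ≈ 3.63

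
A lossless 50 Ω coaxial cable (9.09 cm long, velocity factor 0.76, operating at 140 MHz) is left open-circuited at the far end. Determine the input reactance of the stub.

X_in ≈ -137 Ω (capacitive)

λ = v/f = 0.76·c / 140 MHz = 1.63 m
βl = 2π·l/λ = 2π × 0.0558 = 20.1°
tan(βl) = 0.366
For an open-circuited stub, Z_in = −jZ_0·cot(βl) = −jZ_0/tan(βl)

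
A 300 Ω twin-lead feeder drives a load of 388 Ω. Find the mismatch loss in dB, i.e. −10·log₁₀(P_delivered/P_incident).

Γ = (388 − 300)/(388 + 300) = 0.128
|Γ|² = 0.0164, so P_del/P_inc = 1 − |Γ|² = 0.984
ML = −10·log₁₀(1 − |Γ|²)

mismatch loss ≈ 0.0716 dB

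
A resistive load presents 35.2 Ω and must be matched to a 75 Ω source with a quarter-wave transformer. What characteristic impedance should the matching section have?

Z_qwt ≈ 51.4 Ω

Z_qwt = √(Z_0·R_L) = √(75 × 35.2) = √2640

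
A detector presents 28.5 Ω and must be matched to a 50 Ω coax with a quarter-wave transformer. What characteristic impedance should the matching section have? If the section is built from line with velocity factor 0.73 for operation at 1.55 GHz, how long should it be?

Z_qwt ≈ 37.7 Ω; length ≈ 3.53 cm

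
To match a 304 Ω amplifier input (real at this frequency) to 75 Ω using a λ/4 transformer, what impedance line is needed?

Z_qwt ≈ 151 Ω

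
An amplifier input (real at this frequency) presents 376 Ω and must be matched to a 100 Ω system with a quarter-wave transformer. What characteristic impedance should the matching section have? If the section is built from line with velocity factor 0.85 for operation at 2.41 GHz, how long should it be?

Z_qwt = √(Z_0·R_L) = √(100 × 376) = √37600
λ = 0.85·c/f = 0.106 m, so l = λ/4 = 0.0265 m

Z_qwt ≈ 194 Ω; length ≈ 2.65 cm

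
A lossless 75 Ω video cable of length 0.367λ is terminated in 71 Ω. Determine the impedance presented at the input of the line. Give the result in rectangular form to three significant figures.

βl = 2π × 0.367 = 132°
tan(βl) = tan(132°) = -1.11
Z_in = Z_0·(Z_L + jZ_0·tanβl)/(Z_0 + jZ_L·tanβl)
     = 75·(71 − j82.9)/(75 − j78.5)

Z_in ≈ 75.3 − j4.11 Ω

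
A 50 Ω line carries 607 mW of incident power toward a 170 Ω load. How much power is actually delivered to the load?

Γ = (170 − 50)/(170 + 50) = 0.545
|Γ|² = 0.298
P_refl = |Γ|²·P_inc = 181 mW, P_del = (1 − |Γ|²)·P_inc = 426 mW

P_delivered ≈ 426 mW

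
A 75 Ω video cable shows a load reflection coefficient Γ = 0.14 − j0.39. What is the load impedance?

Z_L ≈ 69.7 − j65.6 Ω

Z_L = Z_0·(1 + Γ)/(1 − Γ) = 75·(1.14 − j0.39)/(0.86 + j0.39)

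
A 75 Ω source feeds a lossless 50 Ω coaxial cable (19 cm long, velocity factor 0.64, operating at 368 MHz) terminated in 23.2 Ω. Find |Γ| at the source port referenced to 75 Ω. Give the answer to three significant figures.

|Γ| ≈ 0.396

λ = v/f = 0.64·c / 368 MHz = 0.522 m
βl = 2π·l/λ = 2π × 0.364 = 131°
tan(βl) = -1.15
Z_in = Z_0·(Z_L + jZ_0·tanβl)/(Z_0 + jZ_L·tanβl) = 41.8 − j35.1 Ω
Γ_s = (Z_in − Z_s)/(Z_in + Z_s) = (-33.2 − j35.1)/(117 − j35.1), |Γ_s| = 0.396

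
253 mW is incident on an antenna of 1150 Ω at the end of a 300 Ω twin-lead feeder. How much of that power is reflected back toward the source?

P_reflected ≈ 86.9 mW

Γ = (1150 − 300)/(1150 + 300) = 0.586
|Γ|² = 0.344
P_refl = |Γ|²·P_inc = 86.9 mW, P_del = (1 − |Γ|²)·P_inc = 166 mW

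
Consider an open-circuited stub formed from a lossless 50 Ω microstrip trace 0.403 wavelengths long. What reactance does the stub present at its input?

X_in ≈ 71.6 Ω (inductive)

βl = 2π × 0.403 = 145°
tan(βl) = -0.698
For an open-circuited stub, Z_in = −jZ_0·cot(βl) = −jZ_0/tan(βl)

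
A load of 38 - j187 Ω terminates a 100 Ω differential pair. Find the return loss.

Γ = (-62 − j187)/(138 − j187), |Γ| = 0.848
RL = −20·log₁₀|Γ| = −20·log₁₀(0.848)

RL ≈ 1.44 dB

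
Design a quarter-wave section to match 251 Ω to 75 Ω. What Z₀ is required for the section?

Z_qwt ≈ 137 Ω

Z_qwt = √(Z_0·R_L) = √(75 × 251) = √18820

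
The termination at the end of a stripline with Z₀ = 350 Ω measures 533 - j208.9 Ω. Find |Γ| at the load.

|Γ| ≈ 0.306

Γ = (Z_L − Z_0)/(Z_L + Z_0) = (183 − j208.9)/(883 − j208.9)
|Γ| = 278/907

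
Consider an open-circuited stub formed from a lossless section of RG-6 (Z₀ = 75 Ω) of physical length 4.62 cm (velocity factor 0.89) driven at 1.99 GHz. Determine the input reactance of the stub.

λ = v/f = 0.89·c / 1.99 GHz = 0.134 m
βl = 2π·l/λ = 2π × 0.344 = 124°
tan(βl) = -1.48
For an open-circuited stub, Z_in = −jZ_0·cot(βl) = −jZ_0/tan(βl)

X_in ≈ 50.5 Ω (inductive)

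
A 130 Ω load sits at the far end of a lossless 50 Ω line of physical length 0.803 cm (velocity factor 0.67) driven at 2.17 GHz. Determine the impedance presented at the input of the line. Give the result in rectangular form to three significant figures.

Z_in ≈ 51.1 − j50.1 Ω

λ = v/f = 0.67·c / 2.17 GHz = 0.0926 m
βl = 2π·l/λ = 2π × 0.0867 = 31.2°
tan(βl) = tan(31.2°) = 0.606
Z_in = Z_0·(Z_L + jZ_0·tanβl)/(Z_0 + jZ_L·tanβl)
     = 50·(130 + j30.3)/(50 + j78.8)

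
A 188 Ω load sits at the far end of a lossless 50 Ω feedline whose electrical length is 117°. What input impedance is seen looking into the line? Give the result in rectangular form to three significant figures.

tan(βl) = tan(117°) = -1.96
Z_in = Z_0·(Z_L + jZ_0·tanβl)/(Z_0 + jZ_L·tanβl)
     = 50·(188 − j98.1)/(50 − j369)

Z_in ≈ 16.4 + j23.2 Ω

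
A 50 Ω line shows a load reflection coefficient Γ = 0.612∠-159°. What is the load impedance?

Z_L ≈ 12.4 − j8.71 Ω

Z_L = Z_0·(1 + Γ)/(1 − Γ) = 50·(0.429 − j0.219)/(1.57 + j0.219)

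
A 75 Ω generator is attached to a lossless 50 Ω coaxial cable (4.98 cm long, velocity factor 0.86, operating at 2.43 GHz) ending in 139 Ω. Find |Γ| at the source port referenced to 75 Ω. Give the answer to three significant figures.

|Γ| ≈ 0.324

λ = v/f = 0.86·c / 2.43 GHz = 0.106 m
βl = 2π·l/λ = 2π × 0.469 = 169°
tan(βl) = -0.197
Z_in = Z_0·(Z_L + jZ_0·tanβl)/(Z_0 + jZ_L·tanβl) = 111 + j51 Ω
Γ_s = (Z_in − Z_s)/(Z_in + Z_s) = (36.1 + j51)/(186 + j51), |Γ_s| = 0.324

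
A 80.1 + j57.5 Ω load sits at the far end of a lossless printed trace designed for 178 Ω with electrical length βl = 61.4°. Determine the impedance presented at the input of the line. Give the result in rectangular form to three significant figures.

tan(βl) = tan(61.4°) = 1.83
Z_in = Z_0·(Z_L + jZ_0·tanβl)/(Z_0 + jZ_L·tanβl)
     = 178·(80.1 + j384)/(72.5 + j147)

Z_in ≈ 413 + j107 Ω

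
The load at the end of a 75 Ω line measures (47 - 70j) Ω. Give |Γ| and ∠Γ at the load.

Γ ≈ 0.536 ∠ -82°

Γ = (Z_L − Z_0)/(Z_L + Z_0) = (-28 − j70)/(122 − j70)
|Γ| = 75.4/141 = 0.536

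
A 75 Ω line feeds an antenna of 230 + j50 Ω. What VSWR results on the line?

Γ = (Z_L − Z_0)/(Z_L + Z_0) = (155 + j50)/(305 + j50)
|Γ| = 163/309 = 0.527
VSWR = (1 + |Γ|)/(1 − |Γ|) = 1.53/0.473

VSWR ≈ 3.23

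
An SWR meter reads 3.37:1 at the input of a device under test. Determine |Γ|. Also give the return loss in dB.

|Γ| = (S − 1)/(S + 1) = (3.37 − 1)/(3.37 + 1) = 2.37/4.37
RL = −20·log₁₀|Γ| = −20·log₁₀(0.542)

|Γ| ≈ 0.542; return loss ≈ 5.31 dB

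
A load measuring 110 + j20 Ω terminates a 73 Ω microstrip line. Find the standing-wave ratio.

Γ = (Z_L − Z_0)/(Z_L + Z_0) = (37 + j20)/(183 + j20)
|Γ| = 42.1/184 = 0.228
VSWR = (1 + |Γ|)/(1 − |Γ|) = 1.23/0.772

VSWR ≈ 1.59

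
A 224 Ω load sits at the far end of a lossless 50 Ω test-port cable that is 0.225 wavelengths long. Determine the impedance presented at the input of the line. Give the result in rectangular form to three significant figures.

βl = 2π × 0.225 = 81°
tan(βl) = tan(81°) = 6.31
Z_in = Z_0·(Z_L + jZ_0·tanβl)/(Z_0 + jZ_L·tanβl)
     = 50·(224 + j316)/(50 + j1410)

Z_in ≈ 11.4 − j7.52 Ω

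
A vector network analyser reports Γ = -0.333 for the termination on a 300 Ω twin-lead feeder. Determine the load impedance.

Z_L ≈ 150 Ω

Z_L = Z_0·(1 + Γ)/(1 − Γ) = 300·(0.667)/(1.33)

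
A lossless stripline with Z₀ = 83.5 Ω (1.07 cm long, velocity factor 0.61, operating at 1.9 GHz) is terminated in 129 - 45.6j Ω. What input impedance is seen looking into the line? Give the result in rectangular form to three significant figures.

Z_in ≈ 57.7 − j34.6 Ω

λ = v/f = 0.61·c / 1.9 GHz = 0.0963 m
βl = 2π·l/λ = 2π × 0.111 = 40°
tan(βl) = tan(40°) = 0.839
Z_in = Z_0·(Z_L + jZ_0·tanβl)/(Z_0 + jZ_L·tanβl)
     = 83.5·(129 + j24.4)/(122 + j108)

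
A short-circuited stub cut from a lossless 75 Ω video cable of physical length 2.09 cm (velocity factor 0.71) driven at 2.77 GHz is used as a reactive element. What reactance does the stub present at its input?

λ = v/f = 0.71·c / 2.77 GHz = 0.0769 m
βl = 2π·l/λ = 2π × 0.272 = 97.8°
tan(βl) = -7.26
For a short-circuited stub, Z_in = jZ_0·tan(βl)

X_in ≈ -544 Ω (capacitive)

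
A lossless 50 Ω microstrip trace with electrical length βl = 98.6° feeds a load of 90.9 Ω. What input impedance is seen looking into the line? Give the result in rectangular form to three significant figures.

tan(βl) = tan(98.6°) = -6.61
Z_in = Z_0·(Z_L + jZ_0·tanβl)/(Z_0 + jZ_L·tanβl)
     = 50·(90.9 − j331)/(50 − j601)

Z_in ≈ 27.9 + j5.24 Ω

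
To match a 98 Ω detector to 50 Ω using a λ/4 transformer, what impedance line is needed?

Z_qwt ≈ 70 Ω

Z_qwt = √(Z_0·R_L) = √(50 × 98) = √4900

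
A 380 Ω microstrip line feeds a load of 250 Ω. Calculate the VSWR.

VSWR ≈ 1.52

Γ = (250 − 380)/(250 + 380) = -0.206
VSWR = (1 + 0.206)/(1 − 0.206)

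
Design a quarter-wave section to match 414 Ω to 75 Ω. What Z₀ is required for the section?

Z_qwt = √(Z_0·R_L) = √(75 × 414) = √31050

Z_qwt ≈ 176 Ω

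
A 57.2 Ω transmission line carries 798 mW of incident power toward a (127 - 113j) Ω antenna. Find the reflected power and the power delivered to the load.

P_reflected ≈ 301 mW; P_delivered ≈ 497 mW

|Γ| = |(69.8 − j113)/(184.2 − j113)| = 0.615
|Γ|² = 0.378
P_refl = |Γ|²·P_inc = 301 mW, P_del = (1 − |Γ|²)·P_inc = 497 mW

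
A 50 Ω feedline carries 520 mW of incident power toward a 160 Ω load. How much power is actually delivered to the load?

Γ = (160 − 50)/(160 + 50) = 0.524
|Γ|² = 0.274
P_refl = |Γ|²·P_inc = 143 mW, P_del = (1 − |Γ|²)·P_inc = 377 mW

P_delivered ≈ 377 mW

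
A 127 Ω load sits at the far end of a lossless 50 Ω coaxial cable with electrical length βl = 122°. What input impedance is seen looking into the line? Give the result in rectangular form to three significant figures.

tan(βl) = tan(122°) = -1.6
Z_in = Z_0·(Z_L + jZ_0·tanβl)/(Z_0 + jZ_L·tanβl)
     = 50·(127 − j80)/(50 − j203)

Z_in ≈ 25.8 + j24.9 Ω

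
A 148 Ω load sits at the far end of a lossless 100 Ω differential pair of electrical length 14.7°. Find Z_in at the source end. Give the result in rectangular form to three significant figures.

tan(βl) = tan(14.7°) = 0.262
Z_in = Z_0·(Z_L + jZ_0·tanβl)/(Z_0 + jZ_L·tanβl)
     = 100·(148 + j26.2)/(100 + j38.8)

Z_in ≈ 137 − j27.1 Ω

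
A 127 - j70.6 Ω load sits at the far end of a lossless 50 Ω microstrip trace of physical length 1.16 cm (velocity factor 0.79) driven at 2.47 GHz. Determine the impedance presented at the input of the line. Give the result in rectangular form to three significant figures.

λ = v/f = 0.79·c / 2.47 GHz = 0.096 m
βl = 2π·l/λ = 2π × 0.121 = 43.5°
tan(βl) = tan(43.5°) = 0.95
Z_in = Z_0·(Z_L + jZ_0·tanβl)/(Z_0 + jZ_L·tanβl)
     = 50·(127 − j23.1)/(117 + j121)

Z_in ≈ 21.4 − j31.9 Ω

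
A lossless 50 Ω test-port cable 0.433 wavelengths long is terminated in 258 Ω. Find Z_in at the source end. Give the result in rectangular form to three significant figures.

Z_in ≈ 48.9 + j90.5 Ω

βl = 2π × 0.433 = 156°
tan(βl) = tan(156°) = -0.448
Z_in = Z_0·(Z_L + jZ_0·tanβl)/(Z_0 + jZ_L·tanβl)
     = 50·(258 − j22.4)/(50 − j116)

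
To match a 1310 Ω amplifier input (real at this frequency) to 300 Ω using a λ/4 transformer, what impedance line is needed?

Z_qwt ≈ 627 Ω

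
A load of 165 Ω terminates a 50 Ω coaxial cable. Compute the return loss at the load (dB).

RL ≈ 5.43 dB

Γ = (165 − 50)/(165 + 50) = 0.535
RL = −20·log₁₀|Γ| = −20·log₁₀(0.535)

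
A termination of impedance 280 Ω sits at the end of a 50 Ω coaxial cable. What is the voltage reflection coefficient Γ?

Γ = 0.697

Γ = (Z_L − Z_0)/(Z_L + Z_0) = (280 − 50)/(280 + 50) = 230/330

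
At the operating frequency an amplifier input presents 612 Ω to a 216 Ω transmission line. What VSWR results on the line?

VSWR ≈ 2.83

For a purely resistive load, VSWR = R_L/Z_0 or Z_0/R_L (whichever > 1) = 612/216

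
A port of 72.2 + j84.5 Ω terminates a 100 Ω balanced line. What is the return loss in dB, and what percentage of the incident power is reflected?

Γ = (-27.8 + j84.5)/(172.2 + j84.5), |Γ| = 0.464
RL = −20·log₁₀(0.464) = 6.67 dB
P_refl/P_inc = |Γ|² = 0.215

RL ≈ 6.67 dB; 21.5% of incident power reflected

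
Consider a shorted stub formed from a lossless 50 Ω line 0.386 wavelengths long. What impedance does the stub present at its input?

βl = 2π × 0.386 = 139°
tan(βl) = -0.871
For a shorted stub, Z_in = jZ_0·tan(βl)

Z_in ≈ −j43.5 Ω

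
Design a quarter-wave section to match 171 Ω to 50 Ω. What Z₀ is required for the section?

Z_qwt = √(Z_0·R_L) = √(50 × 171) = √8550

Z_qwt ≈ 92.5 Ω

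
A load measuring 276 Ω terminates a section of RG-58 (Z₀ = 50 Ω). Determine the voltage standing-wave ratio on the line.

VSWR ≈ 5.52

Γ = (276 − 50)/(276 + 50) = 0.693
VSWR = (1 + 0.693)/(1 − 0.693)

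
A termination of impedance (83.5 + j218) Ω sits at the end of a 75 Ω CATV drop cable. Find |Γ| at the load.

Γ = (Z_L − Z_0)/(Z_L + Z_0) = (8.5 + j218)/(158.5 + j218)
|Γ| = 218/270

|Γ| ≈ 0.809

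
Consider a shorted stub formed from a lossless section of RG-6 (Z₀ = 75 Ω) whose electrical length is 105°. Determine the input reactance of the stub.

X_in ≈ -280 Ω (capacitive)

tan(βl) = -3.73
For a shorted stub, Z_in = jZ_0·tan(βl)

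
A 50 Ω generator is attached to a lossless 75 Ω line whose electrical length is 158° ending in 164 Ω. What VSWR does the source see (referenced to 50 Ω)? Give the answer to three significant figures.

tan(βl) = -0.404
Z_in = Z_0·(Z_L + jZ_0·tanβl)/(Z_0 + jZ_L·tanβl) = 107 + j64.4 Ω
Γ_s = (Z_in − Z_s)/(Z_in + Z_s) = (57.1 + j64.4)/(157 + j64.4), |Γ_s| = 0.507
VSWR = (1 + |Γ_s|)/(1 − |Γ_s|)

VSWR ≈ 3.06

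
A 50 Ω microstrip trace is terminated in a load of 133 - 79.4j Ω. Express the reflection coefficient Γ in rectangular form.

Γ ≈ 0.54 − j0.2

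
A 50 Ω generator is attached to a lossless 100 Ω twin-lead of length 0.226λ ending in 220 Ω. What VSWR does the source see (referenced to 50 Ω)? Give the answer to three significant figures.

VSWR ≈ 1.3

βl = 2π × 0.226 = 81.4°
tan(βl) = 6.58
Z_in = Z_0·(Z_L + jZ_0·tanβl)/(Z_0 + jZ_L·tanβl) = 46.3 − j12 Ω
Γ_s = (Z_in − Z_s)/(Z_in + Z_s) = (-3.72 − j12)/(96.3 − j12), |Γ_s| = 0.129
VSWR = (1 + |Γ_s|)/(1 − |Γ_s|)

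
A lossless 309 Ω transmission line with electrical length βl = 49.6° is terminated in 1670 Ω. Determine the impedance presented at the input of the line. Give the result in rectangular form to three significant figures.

Z_in ≈ 96.2 − j248 Ω

tan(βl) = tan(49.6°) = 1.17
Z_in = Z_0·(Z_L + jZ_0·tanβl)/(Z_0 + jZ_L·tanβl)
     = 309·(1670 + j363)/(309 + j1960)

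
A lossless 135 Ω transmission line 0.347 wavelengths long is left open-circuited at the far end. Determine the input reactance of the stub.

X_in ≈ 94.2 Ω (inductive)

βl = 2π × 0.347 = 125°
tan(βl) = -1.43
For an open-circuited stub, Z_in = −jZ_0·cot(βl) = −jZ_0/tan(βl)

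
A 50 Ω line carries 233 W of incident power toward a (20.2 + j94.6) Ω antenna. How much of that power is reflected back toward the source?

P_reflected ≈ 165 W

|Γ| = |(-29.8 + j94.6)/(70.2 + j94.6)| = 0.842
|Γ|² = 0.709
P_refl = |Γ|²·P_inc = 165 W, P_del = (1 − |Γ|²)·P_inc = 67.8 W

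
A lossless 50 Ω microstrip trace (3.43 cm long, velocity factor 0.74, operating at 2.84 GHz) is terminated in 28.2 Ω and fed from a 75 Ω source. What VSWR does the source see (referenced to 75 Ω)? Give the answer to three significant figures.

λ = v/f = 0.74·c / 2.84 GHz = 0.0782 m
βl = 2π·l/λ = 2π × 0.439 = 158°
tan(βl) = -0.405
Z_in = Z_0·(Z_L + jZ_0·tanβl)/(Z_0 + jZ_L·tanβl) = 31.2 − j13.1 Ω
Γ_s = (Z_in − Z_s)/(Z_in + Z_s) = (-43.8 − j13.1)/(106 − j13.1), |Γ_s| = 0.427
VSWR = (1 + |Γ_s|)/(1 − |Γ_s|)

VSWR ≈ 2.49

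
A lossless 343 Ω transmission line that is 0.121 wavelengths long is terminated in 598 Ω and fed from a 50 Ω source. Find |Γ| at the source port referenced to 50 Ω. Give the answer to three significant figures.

βl = 2π × 0.121 = 43.6°
tan(βl) = 0.951
Z_in = Z_0·(Z_L + jZ_0·tanβl)/(Z_0 + jZ_L·tanβl) = 304 − j177 Ω
Γ_s = (Z_in − Z_s)/(Z_in + Z_s) = (254 − j177)/(354 − j177), |Γ_s| = 0.782

|Γ| ≈ 0.782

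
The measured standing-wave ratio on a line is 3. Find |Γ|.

|Γ| ≈ 0.5

|Γ| = (S − 1)/(S + 1) = (3 − 1)/(3 + 1) = 2/4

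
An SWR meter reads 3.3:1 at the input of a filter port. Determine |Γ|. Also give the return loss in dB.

|Γ| ≈ 0.535; return loss ≈ 5.43 dB

|Γ| = (S − 1)/(S + 1) = (3.3 − 1)/(3.3 + 1) = 2.3/4.3
RL = −20·log₁₀|Γ| = −20·log₁₀(0.535)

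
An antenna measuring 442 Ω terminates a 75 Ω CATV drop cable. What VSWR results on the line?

VSWR ≈ 5.89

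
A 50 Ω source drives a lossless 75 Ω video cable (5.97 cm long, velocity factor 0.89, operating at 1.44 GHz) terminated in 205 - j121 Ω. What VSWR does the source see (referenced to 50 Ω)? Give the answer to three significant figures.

VSWR ≈ 3.65

λ = v/f = 0.89·c / 1.44 GHz = 0.185 m
βl = 2π·l/λ = 2π × 0.322 = 116°
tan(βl) = -2.06
Z_in = Z_0·(Z_L + jZ_0·tanβl)/(Z_0 + jZ_L·tanβl) = 29 + j48.4 Ω
Γ_s = (Z_in − Z_s)/(Z_in + Z_s) = (-21 + j48.4)/(79 + j48.4), |Γ_s| = 0.57
VSWR = (1 + |Γ_s|)/(1 − |Γ_s|)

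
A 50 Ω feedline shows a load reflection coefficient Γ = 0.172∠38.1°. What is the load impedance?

Z_L ≈ 63.9 + j14 Ω

Z_L = Z_0·(1 + Γ)/(1 − Γ) = 50·(1.14 + j0.106)/(0.865 − j0.106)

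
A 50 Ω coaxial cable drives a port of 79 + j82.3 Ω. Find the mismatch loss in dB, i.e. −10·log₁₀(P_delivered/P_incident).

mismatch loss ≈ 1.71 dB

Γ = (29 + j82.3)/(129 + j82.3), |Γ| = 0.57
|Γ|² = 0.325, so P_del/P_inc = 1 − |Γ|² = 0.675
ML = −10·log₁₀(1 − |Γ|²)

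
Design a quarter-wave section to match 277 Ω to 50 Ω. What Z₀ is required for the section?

Z_qwt ≈ 118 Ω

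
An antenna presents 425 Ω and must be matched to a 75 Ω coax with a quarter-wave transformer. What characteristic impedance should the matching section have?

Z_qwt ≈ 179 Ω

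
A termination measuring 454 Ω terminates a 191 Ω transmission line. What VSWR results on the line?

VSWR ≈ 2.38

Γ = (454 − 191)/(454 + 191) = 0.408
VSWR = (1 + 0.408)/(1 − 0.408)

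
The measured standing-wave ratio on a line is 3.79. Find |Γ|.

|Γ| = (S − 1)/(S + 1) = (3.79 − 1)/(3.79 + 1) = 2.79/4.79

|Γ| ≈ 0.582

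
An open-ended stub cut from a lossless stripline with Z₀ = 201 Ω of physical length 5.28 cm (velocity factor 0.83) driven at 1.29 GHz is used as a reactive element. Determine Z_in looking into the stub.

Z_in ≈ +j30 Ω

λ = v/f = 0.83·c / 1.29 GHz = 0.193 m
βl = 2π·l/λ = 2π × 0.274 = 98.5°
tan(βl) = -6.71
For an open-ended stub, Z_in = −jZ_0·cot(βl) = −jZ_0/tan(βl)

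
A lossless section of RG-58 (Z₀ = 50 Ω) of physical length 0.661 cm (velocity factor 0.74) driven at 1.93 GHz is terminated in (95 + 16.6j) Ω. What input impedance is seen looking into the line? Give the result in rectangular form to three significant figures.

λ = v/f = 0.74·c / 1.93 GHz = 0.115 m
βl = 2π·l/λ = 2π × 0.0575 = 20.7°
tan(βl) = tan(20.7°) = 0.378
Z_in = Z_0·(Z_L + jZ_0·tanβl)/(Z_0 + jZ_L·tanβl)
     = 50·(95 + j35.5)/(43.7 + j35.9)

Z_in ≈ 84.8 − j29 Ω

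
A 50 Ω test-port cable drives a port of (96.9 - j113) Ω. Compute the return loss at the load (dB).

Γ = (46.9 − j113)/(146.9 − j113), |Γ| = 0.66
RL = −20·log₁₀|Γ| = −20·log₁₀(0.66)

RL ≈ 3.61 dB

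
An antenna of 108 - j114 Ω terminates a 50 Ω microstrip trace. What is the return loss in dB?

Γ = (58 − j114)/(158 − j114), |Γ| = 0.656
RL = −20·log₁₀|Γ| = −20·log₁₀(0.656)

RL ≈ 3.66 dB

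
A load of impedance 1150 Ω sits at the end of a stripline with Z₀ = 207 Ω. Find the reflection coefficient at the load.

Γ = 0.695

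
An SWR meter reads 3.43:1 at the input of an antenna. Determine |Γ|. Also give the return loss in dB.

|Γ| = (S − 1)/(S + 1) = (3.43 − 1)/(3.43 + 1) = 2.43/4.43
RL = −20·log₁₀|Γ| = −20·log₁₀(0.549)

|Γ| ≈ 0.549; return loss ≈ 5.22 dB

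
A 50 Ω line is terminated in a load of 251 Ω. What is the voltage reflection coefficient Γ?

Γ = (Z_L − Z_0)/(Z_L + Z_0) = (251 − 50)/(251 + 50) = 201/301

Γ = 0.668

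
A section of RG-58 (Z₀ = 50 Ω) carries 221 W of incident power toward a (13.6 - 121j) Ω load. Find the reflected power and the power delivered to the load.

P_reflected ≈ 189 W; P_delivered ≈ 32.2 W

|Γ| = |(-36.4 − j121)/(63.6 − j121)| = 0.924
|Γ|² = 0.854
P_refl = |Γ|²·P_inc = 189 W, P_del = (1 − |Γ|²)·P_inc = 32.2 W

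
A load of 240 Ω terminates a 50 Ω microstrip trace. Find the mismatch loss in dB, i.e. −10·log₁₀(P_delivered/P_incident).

Γ = (240 − 50)/(240 + 50) = 0.655
|Γ|² = 0.429, so P_del/P_inc = 1 − |Γ|² = 0.571
ML = −10·log₁₀(1 − |Γ|²)

mismatch loss ≈ 2.44 dB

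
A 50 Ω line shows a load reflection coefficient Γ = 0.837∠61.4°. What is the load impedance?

Z_L ≈ 16.6 + j81.7 Ω

Z_L = Z_0·(1 + Γ)/(1 − Γ) = 50·(1.4 + j0.735)/(0.599 − j0.735)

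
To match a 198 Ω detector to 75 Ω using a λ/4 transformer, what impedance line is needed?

Z_qwt = √(Z_0·R_L) = √(75 × 198) = √14850

Z_qwt ≈ 122 Ω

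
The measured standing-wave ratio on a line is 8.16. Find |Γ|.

|Γ| ≈ 0.782

|Γ| = (S − 1)/(S + 1) = (8.16 − 1)/(8.16 + 1) = 7.16/9.16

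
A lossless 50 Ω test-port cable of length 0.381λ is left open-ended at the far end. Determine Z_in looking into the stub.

βl = 2π × 0.381 = 137°
tan(βl) = -0.927
For an open-ended stub, Z_in = −jZ_0·cot(βl) = −jZ_0/tan(βl)

Z_in ≈ +j53.9 Ω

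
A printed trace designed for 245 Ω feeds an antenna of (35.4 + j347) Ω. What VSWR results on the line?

Γ = (Z_L − Z_0)/(Z_L + Z_0) = (-209.6 + j347)/(280.4 + j347)
|Γ| = 405/446 = 0.909
VSWR = (1 + |Γ|)/(1 − |Γ|) = 1.91/0.0913

VSWR ≈ 20.9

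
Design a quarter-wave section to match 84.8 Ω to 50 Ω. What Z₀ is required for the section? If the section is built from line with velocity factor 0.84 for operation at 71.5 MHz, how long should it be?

Z_qwt = √(Z_0·R_L) = √(50 × 84.8) = √4240
λ = 0.84·c/f = 3.52 m, so l = λ/4 = 0.881 m

Z_qwt ≈ 65.1 Ω; length ≈ 88.1 cm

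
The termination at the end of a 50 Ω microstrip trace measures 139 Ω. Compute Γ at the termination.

Γ = 0.471

Γ = (Z_L − Z_0)/(Z_L + Z_0) = (139 − 50)/(139 + 50) = 89/189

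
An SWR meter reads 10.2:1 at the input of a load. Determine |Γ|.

|Γ| ≈ 0.821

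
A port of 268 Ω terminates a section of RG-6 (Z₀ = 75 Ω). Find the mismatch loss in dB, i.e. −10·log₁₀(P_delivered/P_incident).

Γ = (268 − 75)/(268 + 75) = 0.563
|Γ|² = 0.317, so P_del/P_inc = 1 − |Γ|² = 0.683
ML = −10·log₁₀(1 − |Γ|²)

mismatch loss ≈ 1.65 dB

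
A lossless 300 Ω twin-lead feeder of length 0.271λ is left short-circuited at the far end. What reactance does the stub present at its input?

βl = 2π × 0.271 = 97.6°
tan(βl) = -7.53
For a short-circuited stub, Z_in = jZ_0·tan(βl)

X_in ≈ -2260 Ω (capacitive)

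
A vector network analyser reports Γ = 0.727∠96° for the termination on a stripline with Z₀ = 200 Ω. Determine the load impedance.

Z_L = Z_0·(1 + Γ)/(1 − Γ) = 200·(0.924 + j0.723)/(1.08 − j0.723)

Z_L ≈ 56.1 + j172 Ω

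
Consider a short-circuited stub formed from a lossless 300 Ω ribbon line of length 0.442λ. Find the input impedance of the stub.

Z_in ≈ −j114 Ω

βl = 2π × 0.442 = 159°
tan(βl) = -0.381
For a short-circuited stub, Z_in = jZ_0·tan(βl)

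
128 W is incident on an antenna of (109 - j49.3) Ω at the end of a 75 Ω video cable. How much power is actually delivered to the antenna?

|Γ| = |(34 − j49.3)/(184 − j49.3)| = 0.314
|Γ|² = 0.0988
P_refl = |Γ|²·P_inc = 12.7 W, P_del = (1 − |Γ|²)·P_inc = 115 W

P_delivered ≈ 115 W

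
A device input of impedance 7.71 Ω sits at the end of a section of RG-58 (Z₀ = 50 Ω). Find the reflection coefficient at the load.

Γ = -0.733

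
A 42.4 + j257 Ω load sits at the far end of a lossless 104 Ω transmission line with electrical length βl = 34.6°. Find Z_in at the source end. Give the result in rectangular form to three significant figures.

tan(βl) = tan(34.6°) = 0.69
Z_in = Z_0·(Z_L + jZ_0·tanβl)/(Z_0 + jZ_L·tanβl)
     = 104·(42.4 + j329)/(-73.3 + j29.2)

Z_in ≈ 109 − j423 Ω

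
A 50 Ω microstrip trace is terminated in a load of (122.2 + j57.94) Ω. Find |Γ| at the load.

Γ = (Z_L − Z_0)/(Z_L + Z_0) = (72.2 + j57.94)/(172.2 + j57.94)
|Γ| = 92.6/182

|Γ| ≈ 0.51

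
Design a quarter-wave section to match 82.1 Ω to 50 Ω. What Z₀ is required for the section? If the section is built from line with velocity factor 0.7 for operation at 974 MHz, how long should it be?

Z_qwt = √(Z_0·R_L) = √(50 × 82.1) = √4105
λ = 0.7·c/f = 0.216 m, so l = λ/4 = 0.0539 m

Z_qwt ≈ 64.1 Ω; length ≈ 5.39 cm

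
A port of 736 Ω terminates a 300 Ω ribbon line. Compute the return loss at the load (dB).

Γ = (736 − 300)/(736 + 300) = 0.421
RL = −20·log₁₀|Γ| = −20·log₁₀(0.421)

RL ≈ 7.52 dB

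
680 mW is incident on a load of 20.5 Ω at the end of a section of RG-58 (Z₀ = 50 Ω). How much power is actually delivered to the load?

Γ = (20.5 − 50)/(20.5 + 50) = -0.418
|Γ|² = 0.175
P_refl = |Γ|²·P_inc = 119 mW, P_del = (1 − |Γ|²)·P_inc = 561 mW

P_delivered ≈ 561 mW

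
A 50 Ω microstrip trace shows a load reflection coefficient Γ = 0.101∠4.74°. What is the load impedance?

Z_L ≈ 61.2 + j1.03 Ω

Z_L = Z_0·(1 + Γ)/(1 − Γ) = 50·(1.1 + j0.00835)/(0.899 − j0.00835)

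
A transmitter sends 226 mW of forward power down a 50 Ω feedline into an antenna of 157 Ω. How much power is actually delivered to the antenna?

P_delivered ≈ 166 mW

Γ = (157 − 50)/(157 + 50) = 0.517
|Γ|² = 0.267
P_refl = |Γ|²·P_inc = 60.4 mW, P_del = (1 − |Γ|²)·P_inc = 166 mW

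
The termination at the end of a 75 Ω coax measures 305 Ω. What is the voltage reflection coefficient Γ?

Γ = 0.605

Γ = (Z_L − Z_0)/(Z_L + Z_0) = (305 − 75)/(305 + 75) = 230/380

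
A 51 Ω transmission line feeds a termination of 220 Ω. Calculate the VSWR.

VSWR ≈ 4.31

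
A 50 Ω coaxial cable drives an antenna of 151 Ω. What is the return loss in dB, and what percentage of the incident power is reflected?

Γ = (151 − 50)/(151 + 50) = 0.502
RL = −20·log₁₀(0.502) = 5.98 dB
P_refl/P_inc = |Γ|² = 0.252

RL ≈ 5.98 dB; 25.2% of incident power reflected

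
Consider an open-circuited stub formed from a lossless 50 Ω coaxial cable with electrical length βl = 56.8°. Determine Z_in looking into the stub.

Z_in ≈ −j32.7 Ω

tan(βl) = 1.53
For an open-circuited stub, Z_in = −jZ_0·cot(βl) = −jZ_0/tan(βl)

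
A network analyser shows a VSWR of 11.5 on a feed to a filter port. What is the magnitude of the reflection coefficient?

|Γ| ≈ 0.84

|Γ| = (S − 1)/(S + 1) = (11.5 − 1)/(11.5 + 1) = 10.5/12.5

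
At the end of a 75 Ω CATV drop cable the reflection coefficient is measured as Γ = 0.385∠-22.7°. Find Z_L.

Z_L ≈ 146 − j50.9 Ω

Z_L = Z_0·(1 + Γ)/(1 − Γ) = 75·(1.36 − j0.149)/(0.645 + j0.149)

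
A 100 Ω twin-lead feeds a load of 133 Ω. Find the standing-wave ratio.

Γ = (133 − 100)/(133 + 100) = 0.142
VSWR = (1 + 0.142)/(1 − 0.142)

VSWR ≈ 1.33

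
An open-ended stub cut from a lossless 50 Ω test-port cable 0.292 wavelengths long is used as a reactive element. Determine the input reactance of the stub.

X_in ≈ 13.5 Ω (inductive)

βl = 2π × 0.292 = 105°
tan(βl) = -3.7
For an open-ended stub, Z_in = −jZ_0·cot(βl) = −jZ_0/tan(βl)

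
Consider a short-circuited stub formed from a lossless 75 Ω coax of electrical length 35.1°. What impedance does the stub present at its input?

Z_in ≈ +j52.7 Ω

tan(βl) = 0.703
For a short-circuited stub, Z_in = jZ_0·tan(βl)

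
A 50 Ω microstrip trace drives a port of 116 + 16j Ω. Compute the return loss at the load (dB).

RL ≈ 7.8 dB

Γ = (66 + j16)/(166 + j16), |Γ| = 0.407
RL = −20·log₁₀|Γ| = −20·log₁₀(0.407)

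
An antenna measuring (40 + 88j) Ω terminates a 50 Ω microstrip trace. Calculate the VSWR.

VSWR ≈ 5.75

Γ = (Z_L − Z_0)/(Z_L + Z_0) = (-10 + j88)/(90 + j88)
|Γ| = 88.6/126 = 0.704
VSWR = (1 + |Γ|)/(1 − |Γ|) = 1.7/0.296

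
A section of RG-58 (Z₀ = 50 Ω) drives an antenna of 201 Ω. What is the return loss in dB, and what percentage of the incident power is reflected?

RL ≈ 4.41 dB; 36.2% of incident power reflected

Γ = (201 − 50)/(201 + 50) = 0.602
RL = −20·log₁₀(0.602) = 4.41 dB
P_refl/P_inc = |Γ|² = 0.362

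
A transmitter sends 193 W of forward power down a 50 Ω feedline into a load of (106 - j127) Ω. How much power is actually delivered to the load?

|Γ| = |(56 − j127)/(156 − j127)| = 0.69
|Γ|² = 0.476
P_refl = |Γ|²·P_inc = 91.9 W, P_del = (1 − |Γ|²)·P_inc = 101 W

P_delivered ≈ 101 W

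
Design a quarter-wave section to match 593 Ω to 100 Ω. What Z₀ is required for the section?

Z_qwt ≈ 244 Ω

Z_qwt = √(Z_0·R_L) = √(100 × 593) = √59300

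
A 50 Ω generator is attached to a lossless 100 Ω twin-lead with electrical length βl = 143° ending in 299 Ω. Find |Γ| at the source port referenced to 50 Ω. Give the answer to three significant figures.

|Γ| ≈ 0.635

tan(βl) = -0.754
Z_in = Z_0·(Z_L + jZ_0·tanβl)/(Z_0 + jZ_L·tanβl) = 77.1 + j98.5 Ω
Γ_s = (Z_in − Z_s)/(Z_in + Z_s) = (27.1 + j98.5)/(127 + j98.5), |Γ_s| = 0.635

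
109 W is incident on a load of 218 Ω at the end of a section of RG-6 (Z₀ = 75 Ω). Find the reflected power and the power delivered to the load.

P_reflected ≈ 26 W; P_delivered ≈ 83 W

Γ = (218 − 75)/(218 + 75) = 0.488
|Γ|² = 0.238
P_refl = |Γ|²·P_inc = 26 W, P_del = (1 − |Γ|²)·P_inc = 83 W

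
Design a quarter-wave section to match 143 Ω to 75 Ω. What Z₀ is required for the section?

Z_qwt ≈ 104 Ω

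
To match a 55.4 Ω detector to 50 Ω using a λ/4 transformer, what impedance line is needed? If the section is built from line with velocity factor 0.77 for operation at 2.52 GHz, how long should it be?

Z_qwt ≈ 52.6 Ω; length ≈ 2.29 cm

Z_qwt = √(Z_0·R_L) = √(50 × 55.4) = √2770
λ = 0.77·c/f = 0.0917 m, so l = λ/4 = 0.0229 m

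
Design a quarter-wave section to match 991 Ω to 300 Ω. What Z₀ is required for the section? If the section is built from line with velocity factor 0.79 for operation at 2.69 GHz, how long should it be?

Z_qwt ≈ 545 Ω; length ≈ 2.2 cm

Z_qwt = √(Z_0·R_L) = √(300 × 991) = √297300
λ = 0.79·c/f = 0.0881 m, so l = λ/4 = 0.022 m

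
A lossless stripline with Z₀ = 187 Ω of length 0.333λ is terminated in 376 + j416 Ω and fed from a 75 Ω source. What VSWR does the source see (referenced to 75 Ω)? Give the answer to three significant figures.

βl = 2π × 0.333 = 120°
tan(βl) = -1.74
Z_in = Z_0·(Z_L + jZ_0·tanβl)/(Z_0 + jZ_L·tanβl) = 42.1 + j48.8 Ω
Γ_s = (Z_in − Z_s)/(Z_in + Z_s) = (-32.9 + j48.8)/(117 + j48.8), |Γ_s| = 0.464
VSWR = (1 + |Γ_s|)/(1 − |Γ_s|)

VSWR ≈ 2.73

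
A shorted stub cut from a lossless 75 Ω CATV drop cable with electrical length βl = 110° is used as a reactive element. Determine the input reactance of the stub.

X_in ≈ -206 Ω (capacitive)

tan(βl) = -2.75
For a shorted stub, Z_in = jZ_0·tan(βl)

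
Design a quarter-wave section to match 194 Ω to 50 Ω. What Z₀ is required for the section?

Z_qwt = √(Z_0·R_L) = √(50 × 194) = √9700

Z_qwt ≈ 98.5 Ω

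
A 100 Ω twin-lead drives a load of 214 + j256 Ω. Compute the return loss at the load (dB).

RL ≈ 3.2 dB

Γ = (114 + j256)/(314 + j256), |Γ| = 0.692
RL = −20·log₁₀|Γ| = −20·log₁₀(0.692)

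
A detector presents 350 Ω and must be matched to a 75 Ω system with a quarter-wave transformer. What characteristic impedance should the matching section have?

Z_qwt = √(Z_0·R_L) = √(75 × 350) = √26250

Z_qwt ≈ 162 Ω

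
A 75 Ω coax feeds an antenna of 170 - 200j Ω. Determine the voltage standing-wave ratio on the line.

VSWR ≈ 5.67

Γ = (Z_L − Z_0)/(Z_L + Z_0) = (95 − j200)/(245 − j200)
|Γ| = 221/316 = 0.7
VSWR = (1 + |Γ|)/(1 − |Γ|) = 1.7/0.3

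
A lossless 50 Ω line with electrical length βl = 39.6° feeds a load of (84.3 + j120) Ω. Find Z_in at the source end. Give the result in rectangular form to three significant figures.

tan(βl) = tan(39.6°) = 0.827
Z_in = Z_0·(Z_L + jZ_0·tanβl)/(Z_0 + jZ_L·tanβl)
     = 50·(84.3 + j161)/(-49.3 + j69.7)

Z_in ≈ 48.7 − j94.8 Ω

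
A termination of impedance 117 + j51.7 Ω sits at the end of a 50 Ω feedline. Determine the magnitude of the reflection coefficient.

|Γ| ≈ 0.484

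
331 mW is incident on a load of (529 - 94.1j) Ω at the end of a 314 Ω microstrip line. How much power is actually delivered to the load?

|Γ| = |(215 − j94.1)/(843 − j94.1)| = 0.277
|Γ|² = 0.0766
P_refl = |Γ|²·P_inc = 25.3 mW, P_del = (1 − |Γ|²)·P_inc = 306 mW

P_delivered ≈ 306 mW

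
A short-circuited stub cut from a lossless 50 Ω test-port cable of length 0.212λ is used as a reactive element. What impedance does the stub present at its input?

βl = 2π × 0.212 = 76.3°
tan(βl) = 4.11
For a short-circuited stub, Z_in = jZ_0·tan(βl)

Z_in ≈ +j205 Ω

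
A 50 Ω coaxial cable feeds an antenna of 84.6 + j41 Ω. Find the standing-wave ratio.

VSWR ≈ 2.23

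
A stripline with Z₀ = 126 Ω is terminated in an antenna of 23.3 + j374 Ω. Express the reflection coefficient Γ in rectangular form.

Γ ≈ 0.768 + j0.581

Γ = (Z_L − Z_0)/(Z_L + Z_0) = (-102.7 + j374)/(149.3 + j374)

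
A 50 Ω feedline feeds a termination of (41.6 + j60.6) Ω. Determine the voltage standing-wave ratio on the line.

VSWR ≈ 3.51

Γ = (Z_L − Z_0)/(Z_L + Z_0) = (-8.4 + j60.6)/(91.6 + j60.6)
|Γ| = 61.2/110 = 0.557
VSWR = (1 + |Γ|)/(1 − |Γ|) = 1.56/0.443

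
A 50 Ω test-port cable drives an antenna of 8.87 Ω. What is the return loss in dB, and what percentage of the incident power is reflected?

RL ≈ 3.11 dB; 48.8% of incident power reflected

Γ = (8.87 − 50)/(8.87 + 50) = -0.699
RL = −20·log₁₀(0.699) = 3.11 dB
P_refl/P_inc = |Γ|² = 0.488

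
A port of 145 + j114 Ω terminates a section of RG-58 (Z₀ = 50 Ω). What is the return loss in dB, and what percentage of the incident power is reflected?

RL ≈ 3.65 dB; 43.2% of incident power reflected

Γ = (95 + j114)/(195 + j114), |Γ| = 0.657
RL = −20·log₁₀(0.657) = 3.65 dB
P_refl/P_inc = |Γ|² = 0.432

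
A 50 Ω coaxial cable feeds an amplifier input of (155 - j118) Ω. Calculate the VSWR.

VSWR ≈ 5.02

Γ = (Z_L − Z_0)/(Z_L + Z_0) = (105 − j118)/(205 − j118)
|Γ| = 158/237 = 0.668
VSWR = (1 + |Γ|)/(1 − |Γ|) = 1.67/0.332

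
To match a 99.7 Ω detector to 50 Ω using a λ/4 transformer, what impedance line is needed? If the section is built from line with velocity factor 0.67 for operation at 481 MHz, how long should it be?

Z_qwt = √(Z_0·R_L) = √(50 × 99.7) = √4985
λ = 0.67·c/f = 0.418 m, so l = λ/4 = 0.104 m

Z_qwt ≈ 70.6 Ω; length ≈ 10.4 cm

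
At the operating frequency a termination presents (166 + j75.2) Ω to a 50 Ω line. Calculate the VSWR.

VSWR ≈ 4.06

Γ = (Z_L − Z_0)/(Z_L + Z_0) = (116 + j75.2)/(216 + j75.2)
|Γ| = 138/229 = 0.604
VSWR = (1 + |Γ|)/(1 − |Γ|) = 1.6/0.396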